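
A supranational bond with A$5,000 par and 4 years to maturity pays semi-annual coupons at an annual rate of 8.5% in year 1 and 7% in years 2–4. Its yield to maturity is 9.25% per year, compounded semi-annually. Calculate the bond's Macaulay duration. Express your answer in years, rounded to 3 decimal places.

Periodic yield y = 0.04625. Discount each cash flow and weight by its period:
  t   CF        PV=CF/(1+0.04625)^t    t·PV
  1       212.50       203.1063       203.1063
  2       212.50       194.1279       388.2558
  3       175.00       152.8029       458.4087
  4       175.00       146.0482       584.1927
  5       175.00       139.5921       697.9603
  6       175.00       133.4213       800.5279
  7       175.00       127.5234       892.6635
  8     5,175.00     3,604.3469    28,834.7754
  Σ                  4,700.9690    32,859.8908
Price P = Σ PV = 4,700.9690.
Macaulay duration = Σ(t·PV) / P = 32,859.8908 / 4,700.9690 = 6.99002 half-year periods.
In years: 6.99002 / 2 = 3.49501 years.

3.495 years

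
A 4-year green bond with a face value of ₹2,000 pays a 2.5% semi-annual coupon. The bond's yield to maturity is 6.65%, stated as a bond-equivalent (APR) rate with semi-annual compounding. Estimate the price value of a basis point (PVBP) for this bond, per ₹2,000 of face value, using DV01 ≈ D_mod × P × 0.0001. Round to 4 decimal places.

₹0.6323

Periodic yield y = 0.03325.
  t   CF        PV=CF/(1+0.03325)^t    t·PV
  1        25.00        24.1955        24.1955
  2        25.00        23.4169        46.8338
  3        25.00        22.6633        67.9900
  4        25.00        21.9340        87.7361
  5        25.00        21.2282       106.1409
  6        25.00        20.5451       123.2704
  7        25.00        19.8839       139.1875
  8     2,025.00     1,558.7688    12,470.1507
  Σ                  1,712.6358    13,065.5049
P = 1,712.6358; D_Mac = 7.62889 half-year periods = 3.81444 yrs; D_mod = 3.69169 yrs.
DV01 ≈ 3.69169 × 1,712.6358 × 0.0001 = 0.632253.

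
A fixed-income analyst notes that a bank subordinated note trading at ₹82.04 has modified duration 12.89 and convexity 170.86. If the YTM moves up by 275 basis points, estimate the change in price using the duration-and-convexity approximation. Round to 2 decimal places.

Duration effect: -D_mod·Δy = -12.89 × (+0.0275) = -0.354475
Convexity effect: ½·C·(Δy)² = 0.5 × 170.86 × (0.0275)² = +0.0646064375
ΔP/P ≈ -0.354475 + 0.0646064375 = -0.2898685625
ΔP ≈ 82.04 × (-0.2898685625) = -23.7808168675.

-₹23.78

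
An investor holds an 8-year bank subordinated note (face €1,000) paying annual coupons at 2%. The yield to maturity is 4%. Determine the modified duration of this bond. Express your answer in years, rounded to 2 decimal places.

Periodic yield y = 0.04. First find Macaulay duration:
  t   CF        PV=CF/(1+0.04)^t    t·PV
  1        20.00        19.2308        19.2308
  2        20.00        18.4911        36.9822
  3        20.00        17.7799        53.3398
  4        20.00        17.0961        68.3843
  5        20.00        16.4385        82.1927
  6        20.00        15.8063        94.8377
  7        20.00        15.1984       106.3885
  8     1,020.00       745.3040     5,962.4321
  Σ                    865.3451     6,423.7882
P = 865.3451; Macaulay duration = 6,423.7882 / 865.3451 = 7.42338 years.
Modified duration = D_Mac / (1 + y) = 7.42338 / 1.04 = 7.13787 years.

7.14 years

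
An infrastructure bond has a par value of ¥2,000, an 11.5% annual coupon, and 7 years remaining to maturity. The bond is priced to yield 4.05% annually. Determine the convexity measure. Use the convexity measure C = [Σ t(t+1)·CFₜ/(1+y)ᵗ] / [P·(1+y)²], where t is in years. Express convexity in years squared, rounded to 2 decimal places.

37.02

With y = 0.0405:
  t   CF        PV=CF/(1+0.0405)^t    t·PV        t(t+1)·PV
  1       230.00       221.0476       221.0476         442.0951
  2       230.00       212.4436       424.8872       1,274.6616
  3       230.00       204.1745       612.5236       2,450.0945
  4       230.00       196.2273       784.9093       3,924.5466
  5       230.00       188.5895       942.9473       5,657.6838
  6       230.00       181.2489     1,087.4933       7,612.4529
  7     2,230.00     1,688.9246    11,822.4725      94,579.7797
  Σ                  2,892.6560    15,896.2808     115,941.3143
P = 2,892.6560.
Convexity = Σ t(t+1)·PV / [P·(1+y)²] = 115,941.3143 / (2,892.6560 × 1.082640) = 37.02178.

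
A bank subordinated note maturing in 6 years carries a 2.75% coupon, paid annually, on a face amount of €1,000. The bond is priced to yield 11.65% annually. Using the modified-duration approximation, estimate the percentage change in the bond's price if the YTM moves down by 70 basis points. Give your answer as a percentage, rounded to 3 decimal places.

+3.442%

Periodic yield y = 0.1165. Modified duration first:
  t   CF        PV=CF/(1+0.1165)^t    t·PV
  1        27.50        24.6305        24.6305
  2        27.50        22.0605        44.1210
  3        27.50        19.7586        59.2758
  4        27.50        17.6969        70.7877
  5        27.50        15.8504        79.2518
  6     1,027.50       530.4317     3,182.5902
  Σ                    630.4286     3,460.6570
P = 630.4286; D_Mac = 5.48937 yrs; D_mod = 5.48937/(1+0.1165) = 4.91659 yrs.
ΔP/P ≈ -D_mod · Δy = -4.91659 × (-0.007) = +0.034416 = +3.4416%.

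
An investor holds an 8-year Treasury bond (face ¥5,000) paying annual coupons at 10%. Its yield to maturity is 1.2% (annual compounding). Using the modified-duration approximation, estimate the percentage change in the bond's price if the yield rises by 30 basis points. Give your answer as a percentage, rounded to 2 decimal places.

-1.89%

Periodic yield y = 0.012. Modified duration first:
  t   CF        PV=CF/(1+0.012)^t    t·PV
  1       500.00       494.0711       494.0711
  2       500.00       488.2126       976.4252
  3       500.00       482.4235     1,447.2705
  4       500.00       476.7031     1,906.8123
  5       500.00       471.0505     2,355.2524
  6       500.00       465.4649     2,792.7894
  7       500.00       459.9455     3,219.6188
  8     5,500.00     4,999.4081    39,995.2648
  Σ                  8,337.2793    53,187.5045
P = 8,337.2793; D_Mac = 6.37948 yrs; D_mod = 6.37948/(1+0.012) = 6.30383 yrs.
ΔP/P ≈ -D_mod · Δy = -6.30383 × (+0.003) = -0.018912 = -1.8912%.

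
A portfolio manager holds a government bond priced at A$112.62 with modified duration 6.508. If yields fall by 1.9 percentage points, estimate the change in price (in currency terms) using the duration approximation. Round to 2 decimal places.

+A$13.93

Duration approximation: ΔP/P ≈ -D_mod · Δy = -6.508 × (-0.019) = +0.123652.
ΔP ≈ 112.62 × (+0.123652) = +13.92568824.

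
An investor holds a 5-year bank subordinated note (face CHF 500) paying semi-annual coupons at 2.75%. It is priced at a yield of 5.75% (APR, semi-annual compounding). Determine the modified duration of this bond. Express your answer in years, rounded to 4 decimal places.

4.5486 years

Periodic yield y = 0.02875. First find Macaulay duration:
  t   CF        PV=CF/(1+0.02875)^t    t·PV
  1        6.875         6.6829         6.6829
  2        6.875         6.4961        12.9922
  3        6.875         6.3146        18.9437
  4        6.875         6.1381        24.5524
  5        6.875         5.9666        29.8328
  6        6.875         5.7998        34.7988
  7        6.875         5.6377        39.4641
  8        6.875         5.4802        43.8413
  9        6.875         5.3270        47.9432
  10     506.875       381.7705     3,817.7052
  Σ                    435.6134     4,076.7565
P = 435.6134; Macaulay duration = 4,076.7565 / 435.6134 = 9.35866 half-year periods = 4.67933 years.
Modified duration = D_Mac / (1 + y) = 4.67933 / 1.02875 = 4.54856 years.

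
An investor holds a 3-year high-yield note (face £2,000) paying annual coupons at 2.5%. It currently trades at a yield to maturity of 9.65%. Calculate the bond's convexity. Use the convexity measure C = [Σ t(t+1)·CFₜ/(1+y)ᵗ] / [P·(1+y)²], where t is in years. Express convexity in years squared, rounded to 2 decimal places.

With y = 0.0965:
  t   CF        PV=CF/(1+0.0965)^t    t·PV        t(t+1)·PV
  1        50.00        45.5996        45.5996          91.1993
  2        50.00        41.5865        83.1731         249.5192
  3     2,050.00     1,554.9913     4,664.9738      18,659.8951
  Σ                  1,642.1774     4,793.7465      19,000.6136
P = 1,642.1774.
Convexity = Σ t(t+1)·PV / [P·(1+y)²] = 19,000.6136 / (1,642.1774 × 1.202312) = 9.62344.

9.62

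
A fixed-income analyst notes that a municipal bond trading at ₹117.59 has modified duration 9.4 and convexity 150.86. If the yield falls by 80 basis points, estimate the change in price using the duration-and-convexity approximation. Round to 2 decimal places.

+₹9.41

Duration effect: -D_mod·Δy = -9.4 × (-0.008) = +0.075200
Convexity effect: ½·C·(Δy)² = 0.5 × 150.86 × (-0.008)² = +0.00482752
ΔP/P ≈ +0.075200 + 0.00482752 = +0.08002752
ΔP ≈ 117.59 × (+0.08002752) = +9.4104360768.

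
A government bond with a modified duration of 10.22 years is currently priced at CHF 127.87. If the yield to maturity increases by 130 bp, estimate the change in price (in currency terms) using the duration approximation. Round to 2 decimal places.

-CHF 16.99

Duration approximation: ΔP/P ≈ -D_mod · Δy = -10.22 × (+0.013) = -0.132860.
ΔP ≈ 127.87 × (-0.132860) = -16.9888082.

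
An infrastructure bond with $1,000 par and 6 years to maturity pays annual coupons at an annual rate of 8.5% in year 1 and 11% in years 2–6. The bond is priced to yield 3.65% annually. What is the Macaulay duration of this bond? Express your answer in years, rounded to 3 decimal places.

4.976 years

Periodic yield y = 0.0365. Discount each cash flow and weight by its year:
  t   CF        PV=CF/(1+0.0365)^t    t·PV
  1        85.00        82.0068        82.0068
  2       110.00       102.3892       204.7784
  3       110.00        98.7836       296.3507
  4       110.00        95.3050       381.2198
  5       110.00        91.9488       459.7441
  6     1,110.00       895.1733     5,371.0400
  Σ                  1,365.6066     6,795.1398
Price P = Σ PV = 1,365.6066.
Macaulay duration = Σ(t·PV) / P = 6,795.1398 / 1,365.6066 = 4.97591 years.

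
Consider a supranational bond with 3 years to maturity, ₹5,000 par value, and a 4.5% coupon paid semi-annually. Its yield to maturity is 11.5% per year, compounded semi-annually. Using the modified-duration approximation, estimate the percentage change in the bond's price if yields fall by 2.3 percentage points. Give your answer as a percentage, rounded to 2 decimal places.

+6.13%

Periodic yield y = 0.0575. Modified duration first:
  t   CF        PV=CF/(1+0.0575)^t    t·PV
  1       112.50       106.3830       106.3830
  2       112.50       100.5986       201.1971
  3       112.50        95.1287       285.3860
  4       112.50        89.9562       359.8247
  5       112.50        85.0649       425.3247
  6     5,112.50     3,655.5360    21,933.2160
  Σ                  4,132.6673    23,311.3315
P = 4,132.6673; D_Mac = 5.64075 half-year periods = 2.82037 yrs; D_mod = 2.82037/(1+0.0575) = 2.66702 yrs.
ΔP/P ≈ -D_mod · Δy = -2.66702 × (-0.023) = +0.061341 = +6.1341%.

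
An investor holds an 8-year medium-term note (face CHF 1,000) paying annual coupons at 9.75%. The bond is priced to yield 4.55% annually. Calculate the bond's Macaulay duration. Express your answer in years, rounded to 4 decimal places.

Periodic yield y = 0.0455. Discount each cash flow and weight by its year:
  t   CF        PV=CF/(1+0.0455)^t    t·PV
  1        97.50        93.2568        93.2568
  2        97.50        89.1983       178.3966
  3        97.50        85.3164       255.9492
  4        97.50        81.6034       326.4138
  5        97.50        78.0521       390.2604
  6        97.50        74.6553       447.9315
  7        97.50        71.4063       499.8439
  8     1,097.50       768.7980     6,150.3838
  Σ                  1,342.2865     8,342.4360
Price P = Σ PV = 1,342.2865.
Macaulay duration = Σ(t·PV) / P = 8,342.4360 / 1,342.2865 = 6.21509 years.

6.2151 years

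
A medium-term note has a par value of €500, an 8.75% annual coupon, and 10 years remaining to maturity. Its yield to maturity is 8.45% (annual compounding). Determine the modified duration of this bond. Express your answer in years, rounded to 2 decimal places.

Periodic yield y = 0.0845. First find Macaulay duration:
  t   CF        PV=CF/(1+0.0845)^t    t·PV
  1        43.75        40.3412        40.3412
  2        43.75        37.1979        74.3959
  3        43.75        34.2996       102.8989
  4        43.75        31.6271       126.5085
  5        43.75        29.1629       145.8144
  6        43.75        26.8906       161.3437
  7        43.75        24.7954       173.5678
  8        43.75        22.8634       182.9075
  9        43.75        21.0820       189.7381
  10      543.75       241.6038     2,416.0377
  Σ                    509.8640     3,613.5537
P = 509.8640; Macaulay duration = 3,613.5537 / 509.8640 = 7.08729 years.
Modified duration = D_Mac / (1 + y) = 7.08729 / 1.0845 = 6.53508 years.

6.54 years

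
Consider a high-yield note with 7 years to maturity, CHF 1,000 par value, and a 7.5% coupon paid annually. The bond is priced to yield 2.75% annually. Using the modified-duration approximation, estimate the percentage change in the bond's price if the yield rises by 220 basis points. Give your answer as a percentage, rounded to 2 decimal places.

-12.57%

Periodic yield y = 0.0275. Modified duration first:
  t   CF        PV=CF/(1+0.0275)^t    t·PV
  1        75.00        72.9927        72.9927
  2        75.00        71.0391       142.0782
  3        75.00        69.1378       207.4135
  4        75.00        67.2874       269.1497
  5        75.00        65.4865       327.4327
  6        75.00        63.7339       382.4032
  7     1,075.00       889.0694     6,223.4856
  Σ                  1,298.7469     7,624.9558
P = 1,298.7469; D_Mac = 5.87101 yrs; D_mod = 5.87101/(1+0.0275) = 5.71388 yrs.
ΔP/P ≈ -D_mod · Δy = -5.71388 × (+0.022) = -0.125705 = -12.5705%.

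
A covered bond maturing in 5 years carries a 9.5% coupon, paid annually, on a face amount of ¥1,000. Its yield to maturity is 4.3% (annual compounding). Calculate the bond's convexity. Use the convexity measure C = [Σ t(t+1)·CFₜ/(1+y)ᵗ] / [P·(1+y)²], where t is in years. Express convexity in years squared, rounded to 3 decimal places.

22.377

With y = 0.043:
  t   CF        PV=CF/(1+0.043)^t    t·PV        t(t+1)·PV
  1        95.00        91.0834        91.0834         182.1668
  2        95.00        87.3283       174.6566         523.9698
  3        95.00        83.7280       251.1840       1,004.7359
  4        95.00        80.2761       321.1045       1,605.5224
  5     1,095.00       887.1408     4,435.7042      26,614.2255
  Σ                  1,229.5567     5,273.7327      29,930.6204
P = 1,229.5567.
Convexity = Σ t(t+1)·PV / [P·(1+y)²] = 29,930.6204 / (1,229.5567 × 1.087849) = 22.37683.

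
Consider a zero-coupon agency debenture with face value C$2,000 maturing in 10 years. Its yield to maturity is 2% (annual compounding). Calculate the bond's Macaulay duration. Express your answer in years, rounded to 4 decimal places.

10.0000 years

A zero-coupon bond has a single cash flow at maturity, so its Macaulay duration equals its maturity: 10 years.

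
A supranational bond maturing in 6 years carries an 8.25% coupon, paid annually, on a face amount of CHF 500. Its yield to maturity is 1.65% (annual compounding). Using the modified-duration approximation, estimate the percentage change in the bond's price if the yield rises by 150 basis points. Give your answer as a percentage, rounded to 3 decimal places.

Periodic yield y = 0.0165. Modified duration first:
  t   CF        PV=CF/(1+0.0165)^t    t·PV
  1        41.25        40.5804        40.5804
  2        41.25        39.9217        79.8434
  3        41.25        39.2737       117.8211
  4        41.25        38.6362       154.5448
  5        41.25        38.0091       190.0453
  6       541.25       490.6294     2,943.7767
  Σ                    687.0505     3,526.6117
P = 687.0505; D_Mac = 5.13297 yrs; D_mod = 5.13297/(1+0.0165) = 5.04965 yrs.
ΔP/P ≈ -D_mod · Δy = -5.04965 × (+0.015) = -0.075745 = -7.5745%.

-7.574%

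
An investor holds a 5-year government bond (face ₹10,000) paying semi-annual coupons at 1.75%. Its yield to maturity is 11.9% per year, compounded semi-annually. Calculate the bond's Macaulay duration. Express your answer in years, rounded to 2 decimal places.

Periodic yield y = 0.0595. Discount each cash flow and weight by its period:
  t   CF        PV=CF/(1+0.0595)^t    t·PV
  1        87.50        82.5861        82.5861
  2        87.50        77.9482       155.8964
  3        87.50        73.5707       220.7122
  4        87.50        69.4391       277.7565
  5        87.50        65.5395       327.6976
  6        87.50        61.8589       371.1535
  7        87.50        58.3850       408.6950
  8        87.50        55.1062       440.8495
  9        87.50        52.0115       468.1035
  10   10,087.50     5,659.4462    56,594.4622
  Σ                  6,255.8915    59,347.9126
Price P = Σ PV = 6,255.8915.
Macaulay duration = Σ(t·PV) / P = 59,347.9126 / 6,255.8915 = 9.48672 half-year periods.
In years: 9.48672 / 2 = 4.74336 years.

4.74 years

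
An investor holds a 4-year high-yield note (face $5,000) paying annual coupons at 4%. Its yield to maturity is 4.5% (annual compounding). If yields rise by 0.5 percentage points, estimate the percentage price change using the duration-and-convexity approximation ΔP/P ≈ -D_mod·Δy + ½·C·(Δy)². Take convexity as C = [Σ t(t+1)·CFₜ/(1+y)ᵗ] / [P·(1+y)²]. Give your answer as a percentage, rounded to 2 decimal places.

With y = 0.045:
  t   CF        PV=CF/(1+0.045)^t    t·PV        t(t+1)·PV
  1       200.00       191.3876       191.3876         382.7751
  2       200.00       183.1460       366.2920       1,098.8759
  3       200.00       175.2593       525.7780       2,103.1118
  4     5,200.00     4,360.5190    17,442.0759      87,210.3797
  Σ                  4,910.3119    18,525.5334      90,795.1426
P = 4,910.3119; D_Mac = 3.77278 yrs; D_mod = 3.61032 yrs; C = 16.93250.
Duration effect: -3.61032 × (+0.005) = -0.018052
Convexity effect: 0.5 × 16.93250 × (0.005)² = +0.0002117
ΔP/P ≈ -0.018052 + 0.0002117 = -0.017840 = -1.7840%.

-1.78%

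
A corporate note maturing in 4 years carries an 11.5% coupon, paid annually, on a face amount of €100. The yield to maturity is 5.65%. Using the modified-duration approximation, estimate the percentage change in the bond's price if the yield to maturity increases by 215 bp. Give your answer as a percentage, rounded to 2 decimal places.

-7.08%

Periodic yield y = 0.0565. Modified duration first:
  t   CF        PV=CF/(1+0.0565)^t    t·PV
  1        11.50        10.8850        10.8850
  2        11.50        10.3029        20.6058
  3        11.50         9.7519        29.2557
  4       111.50        89.4946       357.9784
  Σ                    120.4344       418.7249
P = 120.4344; D_Mac = 3.47679 yrs; D_mod = 3.47679/(1+0.0565) = 3.29086 yrs.
ΔP/P ≈ -D_mod · Δy = -3.29086 × (+0.0215) = -0.070753 = -7.0753%.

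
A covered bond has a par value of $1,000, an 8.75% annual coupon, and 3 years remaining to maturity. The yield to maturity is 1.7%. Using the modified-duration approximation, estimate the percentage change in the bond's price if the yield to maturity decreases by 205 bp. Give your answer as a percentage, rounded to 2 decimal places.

Periodic yield y = 0.017. Modified duration first:
  t   CF        PV=CF/(1+0.017)^t    t·PV
  1        87.50        86.0374        86.0374
  2        87.50        84.5992       169.1984
  3     1,087.50     1,033.8711     3,101.6134
  Σ                  1,204.5077     3,356.8491
P = 1,204.5077; D_Mac = 2.78691 yrs; D_mod = 2.78691/(1+0.017) = 2.74032 yrs.
ΔP/P ≈ -D_mod · Δy = -2.74032 × (-0.0205) = +0.056177 = +5.6177%.

+5.62%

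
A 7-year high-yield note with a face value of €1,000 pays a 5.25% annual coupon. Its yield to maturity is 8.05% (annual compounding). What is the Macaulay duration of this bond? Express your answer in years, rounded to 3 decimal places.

Periodic yield y = 0.0805. Discount each cash flow and weight by its year:
  t   CF        PV=CF/(1+0.0805)^t    t·PV
  1        52.50        48.5886        48.5886
  2        52.50        44.9686        89.9373
  3        52.50        41.6184       124.8551
  4        52.50        38.5177       154.0708
  5        52.50        35.6480       178.2401
  6        52.50        32.9922       197.9529
  7     1,052.50       612.1371     4,284.9597
  Σ                    854.4706     5,078.6045
Price P = Σ PV = 854.4706.
Macaulay duration = Σ(t·PV) / P = 5,078.6045 / 854.4706 = 5.94357 years.

5.944 years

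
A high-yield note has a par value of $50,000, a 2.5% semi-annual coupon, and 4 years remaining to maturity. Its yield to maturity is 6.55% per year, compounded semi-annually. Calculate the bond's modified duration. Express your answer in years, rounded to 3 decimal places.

3.694 years

Periodic yield y = 0.03275. First find Macaulay duration:
  t   CF        PV=CF/(1+0.03275)^t    t·PV
  1       625.00       605.1803       605.1803
  2       625.00       585.9892     1,171.9784
  3       625.00       567.4066     1,702.2199
  4       625.00       549.4133     2,197.6534
  5       625.00       531.9906     2,659.9532
  6       625.00       515.1205     3,090.7227
  7       625.00       498.7852     3,491.4967
  8    50,625.00    39,120.4108   312,963.2867
  Σ                 42,974.2967   327,882.4913
P = 42,974.2967; Macaulay duration = 327,882.4913 / 42,974.2967 = 7.62973 half-year periods = 3.81487 years.
Modified duration = D_Mac / (1 + y) = 3.81487 / 1.03275 = 3.69389 years.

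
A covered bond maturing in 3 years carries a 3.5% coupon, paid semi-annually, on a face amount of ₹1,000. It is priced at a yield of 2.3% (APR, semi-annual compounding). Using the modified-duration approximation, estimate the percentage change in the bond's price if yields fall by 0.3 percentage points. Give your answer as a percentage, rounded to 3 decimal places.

+0.853%

Periodic yield y = 0.0115. Modified duration first:
  t   CF        PV=CF/(1+0.0115)^t    t·PV
  1        17.50        17.3010        17.3010
  2        17.50        17.1043        34.2087
  3        17.50        16.9099        50.7296
  4        17.50        16.7176        66.8705
  5        17.50        16.5276        82.6378
  6     1,017.50       950.0339     5,700.2033
  Σ                  1,034.5943     5,951.9509
P = 1,034.5943; D_Mac = 5.75293 half-year periods = 2.87647 yrs; D_mod = 2.87647/(1+0.0115) = 2.84376 yrs.
ΔP/P ≈ -D_mod · Δy = -2.84376 × (-0.003) = +0.008531 = +0.8531%.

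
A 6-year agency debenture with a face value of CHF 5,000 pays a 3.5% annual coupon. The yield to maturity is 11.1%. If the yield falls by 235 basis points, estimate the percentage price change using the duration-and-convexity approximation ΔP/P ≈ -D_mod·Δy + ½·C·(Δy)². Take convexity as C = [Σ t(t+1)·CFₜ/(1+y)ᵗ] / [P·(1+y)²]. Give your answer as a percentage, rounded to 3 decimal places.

With y = 0.111:
  t   CF        PV=CF/(1+0.111)^t    t·PV        t(t+1)·PV
  1       175.00       157.5158       157.5158         315.0315
  2       175.00       141.7784       283.5567         850.6701
  3       175.00       127.6133       382.8398       1,531.3594
  4       175.00       114.8634       459.4538       2,297.2688
  5       175.00       103.3874       516.9372       3,101.6230
  6     5,175.00     2,751.8579    16,511.1473     115,578.0308
  Σ                  3,397.0161    18,311.4505     123,673.9836
P = 3,397.0161; D_Mac = 5.39045 yrs; D_mod = 4.85189 yrs; C = 29.49529.
Duration effect: -4.85189 × (-0.0235) = +0.114019
Convexity effect: 0.5 × 29.49529 × (-0.0235)² = +0.0081444
ΔP/P ≈ +0.114019 + 0.0081444 = +0.122164 = +12.2164%.

+12.216%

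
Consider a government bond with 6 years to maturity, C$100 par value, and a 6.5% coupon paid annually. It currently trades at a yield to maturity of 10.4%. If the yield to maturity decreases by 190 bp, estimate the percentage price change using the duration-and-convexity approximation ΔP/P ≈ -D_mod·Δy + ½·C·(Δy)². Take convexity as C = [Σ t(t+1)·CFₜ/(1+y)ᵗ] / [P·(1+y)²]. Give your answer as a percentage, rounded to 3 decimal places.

With y = 0.104:
  t   CF        PV=CF/(1+0.104)^t    t·PV        t(t+1)·PV
  1         6.50         5.8877         5.8877          11.7754
  2         6.50         5.3330        10.6661          31.9983
  3         6.50         4.8307        14.4920          57.9679
  4         6.50         4.3756        17.5024          87.5119
  5         6.50         3.9634        19.8170         118.9020
  6       106.50        58.8214       352.9282       2,470.4977
  Σ                     83.2118       421.2934       2,778.6531
P = 83.2118; D_Mac = 5.06291 yrs; D_mod = 4.58597 yrs; C = 27.39754.
Duration effect: -4.58597 × (-0.019) = +0.087133
Convexity effect: 0.5 × 27.39754 × (-0.019)² = +0.0049453
ΔP/P ≈ +0.087133 + 0.0049453 = +0.092079 = +9.2079%.

+9.208%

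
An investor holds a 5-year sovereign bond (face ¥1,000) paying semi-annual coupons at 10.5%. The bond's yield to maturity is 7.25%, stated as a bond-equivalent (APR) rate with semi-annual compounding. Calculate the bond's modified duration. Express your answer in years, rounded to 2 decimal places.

3.94 years

Periodic yield y = 0.03625. First find Macaulay duration:
  t   CF        PV=CF/(1+0.03625)^t    t·PV
  1        52.50        50.6634        50.6634
  2        52.50        48.8911        97.7823
  3        52.50        47.1808       141.5425
  4        52.50        45.5304       182.1215
  5        52.50        43.9376       219.6881
  6        52.50        42.4006       254.4036
  7        52.50        40.9173       286.4214
  8        52.50        39.4860       315.8879
  9        52.50        38.1047       342.9422
  10    1,052.50       737.1853     7,371.8530
  Σ                  1,134.2974     9,263.3060
P = 1,134.2974; Macaulay duration = 9,263.3060 / 1,134.2974 = 8.16656 half-year periods = 4.08328 years.
Modified duration = D_Mac / (1 + y) = 4.08328 / 1.03625 = 3.94044 years.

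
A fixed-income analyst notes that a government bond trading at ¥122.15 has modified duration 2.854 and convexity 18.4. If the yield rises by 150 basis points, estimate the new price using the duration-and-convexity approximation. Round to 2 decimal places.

Duration effect: -D_mod·Δy = -2.854 × (+0.015) = -0.042810
Convexity effect: ½·C·(Δy)² = 0.5 × 18.4 × (0.015)² = +0.0020700
ΔP/P ≈ -0.042810 + 0.0020700 = -0.040740
New price ≈ 122.15 × (1 - 0.040740) = 117.173609.

¥117.17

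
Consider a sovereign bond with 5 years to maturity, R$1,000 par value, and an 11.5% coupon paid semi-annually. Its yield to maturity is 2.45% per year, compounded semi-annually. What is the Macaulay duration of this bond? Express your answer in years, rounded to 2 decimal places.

4.13 years

Periodic yield y = 0.01225. Discount each cash flow and weight by its period:
  t   CF        PV=CF/(1+0.01225)^t    t·PV
  1        57.50        56.8041        56.8041
  2        57.50        56.1167       112.2334
  3        57.50        55.4376       166.3128
  4        57.50        54.7667       219.0669
  5        57.50        54.1039       270.5197
  6        57.50        53.4492       320.6951
  7        57.50        52.8024       369.6165
  8        57.50        52.1634       417.3069
  9        57.50        51.5321       463.7888
  10    1,057.50       936.2730     9,362.7305
  Σ                  1,423.4492    11,759.0749
Price P = Σ PV = 1,423.4492.
Macaulay duration = Σ(t·PV) / P = 11,759.0749 / 1,423.4492 = 8.26097 half-year periods.
In years: 8.26097 / 2 = 4.13049 years.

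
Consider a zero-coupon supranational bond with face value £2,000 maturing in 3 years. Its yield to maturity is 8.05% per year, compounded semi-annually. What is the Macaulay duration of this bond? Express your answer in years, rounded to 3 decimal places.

A zero-coupon bond has a single cash flow at maturity, so its Macaulay duration equals its maturity: 3 years.
(Equivalently: 6 semi-annual periods ÷ 2 = 3 years.)

3.000 years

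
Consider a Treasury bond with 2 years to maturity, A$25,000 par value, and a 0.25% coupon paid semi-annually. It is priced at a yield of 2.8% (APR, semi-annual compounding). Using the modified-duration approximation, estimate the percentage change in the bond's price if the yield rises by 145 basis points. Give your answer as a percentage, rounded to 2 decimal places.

-2.85%

Periodic yield y = 0.014. Modified duration first:
  t   CF        PV=CF/(1+0.014)^t    t·PV
  1        31.25        30.8185        30.8185
  2        31.25        30.3930        60.7861
  3        31.25        29.9734        89.9202
  4    25,031.25    23,677.2205    94,708.8818
  Σ                 23,768.4054    94,890.4067
P = 23,768.4054; D_Mac = 3.99229 half-year periods = 1.99615 yrs; D_mod = 1.99615/(1+0.014) = 1.96859 yrs.
ΔP/P ≈ -D_mod · Δy = -1.96859 × (+0.0145) = -0.028544 = -2.8544%.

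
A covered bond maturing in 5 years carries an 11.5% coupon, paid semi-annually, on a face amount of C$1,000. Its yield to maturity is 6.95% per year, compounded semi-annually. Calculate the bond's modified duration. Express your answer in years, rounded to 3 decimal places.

Periodic yield y = 0.03475. First find Macaulay duration:
  t   CF        PV=CF/(1+0.03475)^t    t·PV
  1        57.50        55.5690        55.5690
  2        57.50        53.7028       107.4056
  3        57.50        51.8993       155.6979
  4        57.50        50.1564       200.6255
  5        57.50        48.4720       242.3598
  6        57.50        46.8441       281.0648
  7        57.50        45.2710       316.8968
  8        57.50        43.7506       350.0051
  9        57.50        42.2814       380.5322
  10    1,057.50       751.4949     7,514.9488
  Σ                  1,189.4414     9,605.1055
P = 1,189.4414; Macaulay duration = 9,605.1055 / 1,189.4414 = 8.07531 half-year periods = 4.03765 years.
Modified duration = D_Mac / (1 + y) = 4.03765 / 1.03475 = 3.90206 years.

3.902 years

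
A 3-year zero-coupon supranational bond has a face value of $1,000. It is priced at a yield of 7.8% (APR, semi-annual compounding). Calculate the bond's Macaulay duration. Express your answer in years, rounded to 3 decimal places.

3.000 years

A zero-coupon bond has a single cash flow at maturity, so its Macaulay duration equals its maturity: 3 years.
(Equivalently: 6 semi-annual periods ÷ 2 = 3 years.)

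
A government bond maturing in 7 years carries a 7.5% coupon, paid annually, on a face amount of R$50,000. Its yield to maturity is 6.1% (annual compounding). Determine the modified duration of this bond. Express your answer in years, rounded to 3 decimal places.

5.417 years

Periodic yield y = 0.061. First find Macaulay duration:
  t   CF        PV=CF/(1+0.061)^t    t·PV
  1     3,750.00     3,534.4015     3,534.4015
  2     3,750.00     3,331.1984     6,662.3968
  3     3,750.00     3,139.6780     9,419.0341
  4     3,750.00     2,959.1688    11,836.6750
  5     3,750.00     2,789.0375    13,945.1873
  6     3,750.00     2,628.6875    15,772.1252
  7    53,750.00    35,511.6442   248,581.5097
  Σ                 53,893.8159   309,751.3297
P = 53,893.8159; Macaulay duration = 309,751.3297 / 53,893.8159 = 5.74744 years.
Modified duration = D_Mac / (1 + y) = 5.74744 / 1.061 = 5.41700 years.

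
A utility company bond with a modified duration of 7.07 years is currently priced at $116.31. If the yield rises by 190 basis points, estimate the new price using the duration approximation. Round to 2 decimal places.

$100.69

Duration approximation: ΔP/P ≈ -D_mod · Δy = -7.07 × (+0.019) = -0.134330.
New price ≈ 116.31 × (1 - 0.134330) = 100.6860777.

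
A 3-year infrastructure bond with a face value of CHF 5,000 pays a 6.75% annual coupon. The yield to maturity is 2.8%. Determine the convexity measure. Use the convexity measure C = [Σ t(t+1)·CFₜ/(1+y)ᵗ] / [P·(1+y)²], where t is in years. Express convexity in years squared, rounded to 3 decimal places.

10.470

With y = 0.028:
  t   CF        PV=CF/(1+0.028)^t    t·PV        t(t+1)·PV
  1       337.50       328.3074       328.3074         656.6148
  2       337.50       319.3652       638.7303       1,916.1910
  3     5,337.50     4,913.1333    14,739.3998      58,957.5992
  Σ                  5,560.8058    15,706.4375      61,530.4050
P = 5,560.8058.
Convexity = Σ t(t+1)·PV / [P·(1+y)²] = 61,530.4050 / (5,560.8058 × 1.056784) = 10.47046.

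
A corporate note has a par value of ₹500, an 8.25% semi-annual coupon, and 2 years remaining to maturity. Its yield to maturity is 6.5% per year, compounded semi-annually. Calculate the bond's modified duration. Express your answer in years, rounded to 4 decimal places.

1.8269 years

Periodic yield y = 0.0325. First find Macaulay duration:
  t   CF        PV=CF/(1+0.0325)^t    t·PV
  1       20.625        19.9758        19.9758
  2       20.625        19.3470        38.6940
  3       20.625        18.7380        56.2141
  4      520.625       458.1047     1,832.4189
  Σ                    516.1656     1,947.3028
P = 516.1656; Macaulay duration = 1,947.3028 / 516.1656 = 3.77263 half-year periods = 1.88632 years.
Modified duration = D_Mac / (1 + y) = 1.88632 / 1.0325 = 1.82694 years.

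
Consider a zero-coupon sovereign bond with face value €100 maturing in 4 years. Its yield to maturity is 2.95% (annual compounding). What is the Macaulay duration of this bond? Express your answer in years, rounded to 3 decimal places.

A zero-coupon bond has a single cash flow at maturity, so its Macaulay duration equals its maturity: 4 years.

4.000 years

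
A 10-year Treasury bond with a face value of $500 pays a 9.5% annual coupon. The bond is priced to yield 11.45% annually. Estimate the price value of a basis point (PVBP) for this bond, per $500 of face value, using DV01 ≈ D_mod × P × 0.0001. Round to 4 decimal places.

Periodic yield y = 0.1145.
  t   CF        PV=CF/(1+0.1145)^t    t·PV
  1        47.50        42.6200        42.6200
  2        47.50        38.2414        76.4827
  3        47.50        34.3126       102.9377
  4        47.50        30.7874       123.1497
  5        47.50        27.6244       138.1221
  6        47.50        24.7864       148.7183
  7        47.50        22.2399       155.6794
  8        47.50        19.9551       159.6405
  9        47.50        17.9049       161.1445
  10      547.50       185.1754     1,851.7544
  Σ                    443.6476     2,960.2494
P = 443.6476; D_Mac = 6.67253 yrs; D_mod = 5.98701 yrs.
DV01 ≈ 5.98701 × 443.6476 × 0.0001 = 0.265612.

$0.2656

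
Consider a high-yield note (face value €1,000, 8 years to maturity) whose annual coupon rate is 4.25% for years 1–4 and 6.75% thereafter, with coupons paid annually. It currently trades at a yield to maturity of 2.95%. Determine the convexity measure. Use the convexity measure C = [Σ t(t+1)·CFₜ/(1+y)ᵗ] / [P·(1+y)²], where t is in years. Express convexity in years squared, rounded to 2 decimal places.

With y = 0.0295:
  t   CF        PV=CF/(1+0.0295)^t    t·PV        t(t+1)·PV
  1        42.50        41.2822        41.2822          82.5644
  2        42.50        40.0992        80.1985         240.5955
  3        42.50        38.9502       116.8506         467.4026
  4        42.50        37.8341       151.3364         756.6822
  5        67.50        58.3676       291.8381       1,751.0287
  6        67.50        56.6951       340.1707       2,381.1950
  7        67.50        55.0705       385.4938       3,083.9501
  8     1,067.50       845.9741     6,767.7929      60,910.1365
  Σ                  1,174.2731     8,174.9633      69,673.5549
P = 1,174.2731.
Convexity = Σ t(t+1)·PV / [P·(1+y)²] = 69,673.5549 / (1,174.2731 × 1.059870) = 55.98171.

55.98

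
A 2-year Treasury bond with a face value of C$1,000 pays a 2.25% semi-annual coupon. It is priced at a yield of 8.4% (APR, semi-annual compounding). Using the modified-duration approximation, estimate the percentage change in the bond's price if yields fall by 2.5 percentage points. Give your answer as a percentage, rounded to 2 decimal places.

+4.71%

Periodic yield y = 0.042. Modified duration first:
  t   CF        PV=CF/(1+0.042)^t    t·PV
  1        11.25        10.7965        10.7965
  2        11.25        10.3614        20.7227
  3        11.25         9.9437        29.8312
  4     1,011.25       857.8032     3,431.2128
  Σ                    888.9048     3,492.5632
P = 888.9048; D_Mac = 3.92906 half-year periods = 1.96453 yrs; D_mod = 1.96453/(1+0.042) = 1.88535 yrs.
ΔP/P ≈ -D_mod · Δy = -1.88535 × (-0.025) = +0.047134 = +4.7134%.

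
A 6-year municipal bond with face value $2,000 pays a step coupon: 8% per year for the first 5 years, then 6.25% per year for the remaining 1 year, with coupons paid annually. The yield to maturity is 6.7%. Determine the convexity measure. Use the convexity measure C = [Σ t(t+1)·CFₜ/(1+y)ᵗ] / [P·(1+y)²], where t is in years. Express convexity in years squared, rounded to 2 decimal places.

With y = 0.067:
  t   CF        PV=CF/(1+0.067)^t    t·PV        t(t+1)·PV
  1       160.00       149.9531       149.9531         299.9063
  2       160.00       140.5372       281.0743         843.2229
  3       160.00       131.7124       395.1373       1,580.5490
  4       160.00       123.4418       493.7673       2,468.8363
  5       160.00       115.6905       578.4527       3,470.7165
  6     2,125.00     1,440.0329     8,640.1975      60,481.3823
  Σ                  2,101.3680    10,538.5822      69,144.6133
P = 2,101.3680.
Convexity = Σ t(t+1)·PV / [P·(1+y)²] = 69,144.6133 / (2,101.3680 × 1.138489) = 28.90197.

28.90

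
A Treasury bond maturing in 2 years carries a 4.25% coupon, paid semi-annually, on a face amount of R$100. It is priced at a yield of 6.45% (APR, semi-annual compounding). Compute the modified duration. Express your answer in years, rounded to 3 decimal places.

Periodic yield y = 0.03225. First find Macaulay duration:
  t   CF        PV=CF/(1+0.03225)^t    t·PV
  1        2.125         2.0586         2.0586
  2        2.125         1.9943         3.9886
  3        2.125         1.9320         5.7960
  4      102.125        89.9482       359.7928
  Σ                     95.9331       371.6360
P = 95.9331; Macaulay duration = 371.6360 / 95.9331 = 3.87391 half-year periods = 1.93695 years.
Modified duration = D_Mac / (1 + y) = 1.93695 / 1.03225 = 1.87644 years.

1.876 years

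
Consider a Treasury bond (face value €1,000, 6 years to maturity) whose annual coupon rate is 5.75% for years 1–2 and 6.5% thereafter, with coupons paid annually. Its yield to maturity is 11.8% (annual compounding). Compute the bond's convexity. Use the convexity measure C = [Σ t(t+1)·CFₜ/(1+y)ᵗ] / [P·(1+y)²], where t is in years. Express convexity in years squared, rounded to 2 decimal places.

With y = 0.118:
  t   CF        PV=CF/(1+0.118)^t    t·PV        t(t+1)·PV
  1        57.50        51.4311        51.4311         102.8623
  2        57.50        46.0028        92.0056         276.0168
  3        65.00        46.5145       139.5434         558.1735
  4        65.00        41.6051       166.4202         832.1012
  5        65.00        37.2138       186.0691       1,116.4148
  6     1,065.00       545.3795     3,272.2768      22,905.9378
  Σ                    768.1467     3,907.7463      25,791.5063
P = 768.1467.
Convexity = Σ t(t+1)·PV / [P·(1+y)²] = 25,791.5063 / (768.1467 × 1.249924) = 26.86265.

26.86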